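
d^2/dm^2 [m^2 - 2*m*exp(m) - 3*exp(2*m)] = -2*m*exp(m) - 12*exp(2*m) - 4*exp(m) + 2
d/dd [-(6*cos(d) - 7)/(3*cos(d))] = 7*sin(d)/(3*cos(d)^2)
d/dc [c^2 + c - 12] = 2*c + 1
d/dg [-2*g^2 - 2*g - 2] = -4*g - 2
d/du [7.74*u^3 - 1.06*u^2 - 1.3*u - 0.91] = 23.22*u^2 - 2.12*u - 1.3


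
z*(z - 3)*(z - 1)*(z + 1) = z^4 - 3*z^3 - z^2 + 3*z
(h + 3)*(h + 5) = h^2 + 8*h + 15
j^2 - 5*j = j*(j - 5)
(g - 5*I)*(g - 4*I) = g^2 - 9*I*g - 20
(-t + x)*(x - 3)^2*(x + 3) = -t*x^3 + 3*t*x^2 + 9*t*x - 27*t + x^4 - 3*x^3 - 9*x^2 + 27*x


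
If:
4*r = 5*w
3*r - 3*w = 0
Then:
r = 0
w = 0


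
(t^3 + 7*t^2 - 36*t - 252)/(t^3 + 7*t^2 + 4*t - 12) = (t^2 + t - 42)/(t^2 + t - 2)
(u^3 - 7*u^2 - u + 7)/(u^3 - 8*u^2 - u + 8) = (u - 7)/(u - 8)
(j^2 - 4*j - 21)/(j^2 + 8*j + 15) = (j - 7)/(j + 5)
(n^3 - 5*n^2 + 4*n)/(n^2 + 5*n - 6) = n*(n - 4)/(n + 6)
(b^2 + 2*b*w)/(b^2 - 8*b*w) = (b + 2*w)/(b - 8*w)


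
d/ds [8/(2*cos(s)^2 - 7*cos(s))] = 8*(4*cos(s) - 7)*sin(s)/((2*cos(s) - 7)^2*cos(s)^2)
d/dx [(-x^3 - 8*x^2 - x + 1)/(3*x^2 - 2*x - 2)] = (-3*x^4 + 4*x^3 + 25*x^2 + 26*x + 4)/(9*x^4 - 12*x^3 - 8*x^2 + 8*x + 4)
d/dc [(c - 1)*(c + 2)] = 2*c + 1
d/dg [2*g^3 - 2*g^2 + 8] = 2*g*(3*g - 2)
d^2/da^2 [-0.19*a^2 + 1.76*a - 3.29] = -0.380000000000000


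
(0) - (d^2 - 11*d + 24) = -d^2 + 11*d - 24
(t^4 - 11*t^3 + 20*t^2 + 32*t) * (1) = t^4 - 11*t^3 + 20*t^2 + 32*t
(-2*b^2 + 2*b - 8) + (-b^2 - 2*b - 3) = -3*b^2 - 11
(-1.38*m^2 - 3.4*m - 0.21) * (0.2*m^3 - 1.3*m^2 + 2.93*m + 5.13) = -0.276*m^5 + 1.114*m^4 + 0.3346*m^3 - 16.7684*m^2 - 18.0573*m - 1.0773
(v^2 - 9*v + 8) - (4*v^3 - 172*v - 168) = -4*v^3 + v^2 + 163*v + 176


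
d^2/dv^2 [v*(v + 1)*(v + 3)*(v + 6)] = 12*v^2 + 60*v + 54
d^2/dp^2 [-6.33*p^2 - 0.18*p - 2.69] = -12.6600000000000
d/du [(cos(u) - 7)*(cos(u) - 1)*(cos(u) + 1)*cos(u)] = -7*sin(u)/4 + 21*sin(3*u)/4 - sin(4*u)/2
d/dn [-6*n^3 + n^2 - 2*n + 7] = -18*n^2 + 2*n - 2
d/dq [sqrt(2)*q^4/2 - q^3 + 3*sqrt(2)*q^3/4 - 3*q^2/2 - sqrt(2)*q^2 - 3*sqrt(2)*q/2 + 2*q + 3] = 2*sqrt(2)*q^3 - 3*q^2 + 9*sqrt(2)*q^2/4 - 3*q - 2*sqrt(2)*q - 3*sqrt(2)/2 + 2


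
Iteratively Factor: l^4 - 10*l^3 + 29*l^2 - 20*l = (l - 4)*(l^3 - 6*l^2 + 5*l) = (l - 4)*(l - 1)*(l^2 - 5*l) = l*(l - 4)*(l - 1)*(l - 5)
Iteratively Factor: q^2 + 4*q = (q + 4)*(q)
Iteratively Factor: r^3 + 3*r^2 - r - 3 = (r - 1)*(r^2 + 4*r + 3) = (r - 1)*(r + 3)*(r + 1)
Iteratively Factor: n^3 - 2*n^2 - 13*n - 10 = (n + 2)*(n^2 - 4*n - 5) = (n + 1)*(n + 2)*(n - 5)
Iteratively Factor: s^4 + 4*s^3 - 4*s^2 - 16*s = (s)*(s^3 + 4*s^2 - 4*s - 16) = s*(s - 2)*(s^2 + 6*s + 8) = s*(s - 2)*(s + 2)*(s + 4)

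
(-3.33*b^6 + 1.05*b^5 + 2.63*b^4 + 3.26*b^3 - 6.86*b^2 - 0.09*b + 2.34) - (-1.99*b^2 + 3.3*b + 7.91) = -3.33*b^6 + 1.05*b^5 + 2.63*b^4 + 3.26*b^3 - 4.87*b^2 - 3.39*b - 5.57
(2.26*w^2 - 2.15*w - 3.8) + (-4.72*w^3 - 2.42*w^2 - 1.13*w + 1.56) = -4.72*w^3 - 0.16*w^2 - 3.28*w - 2.24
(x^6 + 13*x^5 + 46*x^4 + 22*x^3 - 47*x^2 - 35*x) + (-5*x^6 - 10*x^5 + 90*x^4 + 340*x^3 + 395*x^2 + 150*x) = -4*x^6 + 3*x^5 + 136*x^4 + 362*x^3 + 348*x^2 + 115*x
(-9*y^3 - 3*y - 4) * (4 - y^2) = 9*y^5 - 33*y^3 + 4*y^2 - 12*y - 16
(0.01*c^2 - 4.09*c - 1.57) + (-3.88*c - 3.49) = 0.01*c^2 - 7.97*c - 5.06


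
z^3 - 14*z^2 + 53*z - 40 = (z - 8)*(z - 5)*(z - 1)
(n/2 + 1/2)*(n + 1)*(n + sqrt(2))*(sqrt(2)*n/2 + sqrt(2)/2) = sqrt(2)*n^4/4 + n^3/2 + 3*sqrt(2)*n^3/4 + 3*sqrt(2)*n^2/4 + 3*n^2/2 + sqrt(2)*n/4 + 3*n/2 + 1/2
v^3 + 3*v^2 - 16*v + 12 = (v - 2)*(v - 1)*(v + 6)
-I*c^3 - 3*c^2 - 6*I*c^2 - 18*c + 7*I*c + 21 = (c + 7)*(c - 3*I)*(-I*c + I)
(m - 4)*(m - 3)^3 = m^4 - 13*m^3 + 63*m^2 - 135*m + 108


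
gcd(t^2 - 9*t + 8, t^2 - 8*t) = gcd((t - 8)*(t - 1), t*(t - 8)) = t - 8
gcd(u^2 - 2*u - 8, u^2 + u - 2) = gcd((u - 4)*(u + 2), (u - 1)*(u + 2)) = u + 2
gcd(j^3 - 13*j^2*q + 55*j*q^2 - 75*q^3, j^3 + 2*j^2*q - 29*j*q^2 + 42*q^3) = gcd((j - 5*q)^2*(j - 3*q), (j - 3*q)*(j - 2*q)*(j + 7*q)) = -j + 3*q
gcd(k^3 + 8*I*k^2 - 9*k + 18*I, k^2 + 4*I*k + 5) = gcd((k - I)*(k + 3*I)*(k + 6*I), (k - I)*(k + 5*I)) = k - I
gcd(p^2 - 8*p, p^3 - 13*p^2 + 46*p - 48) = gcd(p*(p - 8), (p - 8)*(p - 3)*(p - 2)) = p - 8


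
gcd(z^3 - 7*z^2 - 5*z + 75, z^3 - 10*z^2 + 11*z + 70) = z - 5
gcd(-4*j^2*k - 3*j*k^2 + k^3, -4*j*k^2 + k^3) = 4*j*k - k^2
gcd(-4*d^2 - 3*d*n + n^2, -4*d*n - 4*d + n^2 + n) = 4*d - n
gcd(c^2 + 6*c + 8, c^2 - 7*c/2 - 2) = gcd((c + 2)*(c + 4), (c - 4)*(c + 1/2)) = 1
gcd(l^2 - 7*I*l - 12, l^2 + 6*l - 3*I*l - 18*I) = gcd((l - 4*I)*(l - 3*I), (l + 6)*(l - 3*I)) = l - 3*I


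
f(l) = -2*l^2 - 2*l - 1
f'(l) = -4*l - 2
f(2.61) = -19.84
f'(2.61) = -12.44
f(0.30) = -1.78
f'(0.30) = -3.20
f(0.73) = -3.53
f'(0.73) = -4.92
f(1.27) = -6.77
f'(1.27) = -7.08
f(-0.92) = -0.85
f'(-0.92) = 1.68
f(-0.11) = -0.80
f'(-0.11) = -1.56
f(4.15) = -43.74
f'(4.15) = -18.60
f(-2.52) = -8.66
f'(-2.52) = 8.08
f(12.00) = -313.00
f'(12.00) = -50.00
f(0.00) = -1.00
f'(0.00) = -2.00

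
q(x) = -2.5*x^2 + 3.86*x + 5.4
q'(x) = 3.86 - 5.0*x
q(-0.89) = -0.02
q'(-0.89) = 8.31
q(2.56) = -1.10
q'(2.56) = -8.94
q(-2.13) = -14.16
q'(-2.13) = 14.51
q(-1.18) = -2.64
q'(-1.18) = 9.76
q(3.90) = -17.57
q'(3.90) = -15.64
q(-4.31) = -57.68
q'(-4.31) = 25.41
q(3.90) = -17.57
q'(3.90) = -15.64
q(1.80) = 4.25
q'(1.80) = -5.14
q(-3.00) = -28.68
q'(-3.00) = 18.86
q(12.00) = -308.28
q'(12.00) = -56.14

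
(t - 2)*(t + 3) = t^2 + t - 6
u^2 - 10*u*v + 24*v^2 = (u - 6*v)*(u - 4*v)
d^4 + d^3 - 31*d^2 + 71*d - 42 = (d - 3)*(d - 2)*(d - 1)*(d + 7)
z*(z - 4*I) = z^2 - 4*I*z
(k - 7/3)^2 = k^2 - 14*k/3 + 49/9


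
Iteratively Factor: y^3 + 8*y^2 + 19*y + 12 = (y + 1)*(y^2 + 7*y + 12) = (y + 1)*(y + 4)*(y + 3)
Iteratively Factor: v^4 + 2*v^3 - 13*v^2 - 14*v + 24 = (v + 4)*(v^3 - 2*v^2 - 5*v + 6) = (v - 1)*(v + 4)*(v^2 - v - 6) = (v - 3)*(v - 1)*(v + 4)*(v + 2)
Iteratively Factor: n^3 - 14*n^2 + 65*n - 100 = (n - 5)*(n^2 - 9*n + 20) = (n - 5)*(n - 4)*(n - 5)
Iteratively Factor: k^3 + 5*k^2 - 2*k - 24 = (k + 4)*(k^2 + k - 6) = (k - 2)*(k + 4)*(k + 3)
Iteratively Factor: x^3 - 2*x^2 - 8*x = (x)*(x^2 - 2*x - 8) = x*(x - 4)*(x + 2)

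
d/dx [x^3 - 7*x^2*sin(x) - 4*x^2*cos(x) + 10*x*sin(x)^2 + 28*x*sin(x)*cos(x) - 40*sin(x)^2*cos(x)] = 4*x^2*sin(x) - 7*x^2*cos(x) + 3*x^2 - 14*x*sin(x) + 10*x*sin(2*x) - 8*x*cos(x) + 28*x*cos(2*x) + 10*sin(x) + 14*sin(2*x) - 30*sin(3*x) - 5*cos(2*x) + 5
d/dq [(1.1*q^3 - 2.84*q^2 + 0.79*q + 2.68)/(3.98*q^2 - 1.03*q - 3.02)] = (4.378*q^4 - 2.266*q^3 - 10.185*q^2 - 4.1792*q + 0.3746)/(15.8404*q^4 - 8.1988*q^3 - 22.9783*q^2 + 6.2212*q + 9.1204)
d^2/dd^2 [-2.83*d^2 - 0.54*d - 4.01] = -5.66000000000000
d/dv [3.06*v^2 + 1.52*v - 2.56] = 6.12*v + 1.52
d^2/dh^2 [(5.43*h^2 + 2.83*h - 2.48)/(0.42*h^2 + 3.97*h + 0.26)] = (-8.88178419700125e-16*h^4 - 17.10954*h^3 - 6.18256800000003*h^2 - 26.665128*h - 82.740548)/(0.074088*h^6 + 2.100924*h^5 + 19.996326*h^4 + 65.171917*h^3 + 12.378678*h^2 + 0.805116*h + 0.017576)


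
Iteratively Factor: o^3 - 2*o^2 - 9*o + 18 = (o + 3)*(o^2 - 5*o + 6) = (o - 3)*(o + 3)*(o - 2)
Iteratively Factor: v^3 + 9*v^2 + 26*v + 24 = (v + 2)*(v^2 + 7*v + 12) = (v + 2)*(v + 4)*(v + 3)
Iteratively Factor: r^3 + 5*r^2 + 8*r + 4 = (r + 2)*(r^2 + 3*r + 2) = (r + 2)^2*(r + 1)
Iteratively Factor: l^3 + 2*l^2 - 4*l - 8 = (l - 2)*(l^2 + 4*l + 4) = (l - 2)*(l + 2)*(l + 2)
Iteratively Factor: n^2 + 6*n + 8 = (n + 2)*(n + 4)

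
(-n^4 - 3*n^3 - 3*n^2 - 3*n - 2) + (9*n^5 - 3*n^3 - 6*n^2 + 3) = 9*n^5 - n^4 - 6*n^3 - 9*n^2 - 3*n + 1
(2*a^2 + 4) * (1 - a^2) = -2*a^4 - 2*a^2 + 4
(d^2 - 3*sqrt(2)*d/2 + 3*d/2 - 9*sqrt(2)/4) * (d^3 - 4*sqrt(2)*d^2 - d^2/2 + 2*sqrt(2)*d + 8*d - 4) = d^5 - 11*sqrt(2)*d^4/2 + d^4 - 11*sqrt(2)*d^3/2 + 77*d^3/4 - 63*sqrt(2)*d^2/8 + 20*d^2 - 12*sqrt(2)*d - 15*d + 9*sqrt(2)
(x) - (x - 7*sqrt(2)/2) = 7*sqrt(2)/2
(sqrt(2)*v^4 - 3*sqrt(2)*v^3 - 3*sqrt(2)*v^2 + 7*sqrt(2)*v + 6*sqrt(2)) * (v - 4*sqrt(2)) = sqrt(2)*v^5 - 8*v^4 - 3*sqrt(2)*v^4 - 3*sqrt(2)*v^3 + 24*v^3 + 7*sqrt(2)*v^2 + 24*v^2 - 56*v + 6*sqrt(2)*v - 48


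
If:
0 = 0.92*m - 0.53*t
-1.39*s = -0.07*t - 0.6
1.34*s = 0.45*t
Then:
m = 0.87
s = 0.51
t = 1.51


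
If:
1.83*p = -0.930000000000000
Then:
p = -0.51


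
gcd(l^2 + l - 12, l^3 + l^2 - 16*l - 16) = l + 4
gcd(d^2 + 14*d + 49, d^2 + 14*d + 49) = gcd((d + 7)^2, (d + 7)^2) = d^2 + 14*d + 49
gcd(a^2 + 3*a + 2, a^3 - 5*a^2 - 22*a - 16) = a^2 + 3*a + 2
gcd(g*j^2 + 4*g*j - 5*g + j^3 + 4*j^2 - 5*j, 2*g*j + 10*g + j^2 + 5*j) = j + 5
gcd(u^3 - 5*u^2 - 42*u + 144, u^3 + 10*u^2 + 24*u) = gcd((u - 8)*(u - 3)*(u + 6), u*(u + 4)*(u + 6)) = u + 6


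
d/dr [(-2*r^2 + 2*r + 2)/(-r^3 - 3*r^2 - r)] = 2*(-r^4 + 2*r^3 + 7*r^2 + 6*r + 1)/(r^2*(r^4 + 6*r^3 + 11*r^2 + 6*r + 1))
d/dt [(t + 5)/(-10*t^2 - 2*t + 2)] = (-5*t^2 - t + (t + 5)*(10*t + 1) + 1)/(2*(5*t^2 + t - 1)^2)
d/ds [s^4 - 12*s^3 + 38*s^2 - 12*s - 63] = 4*s^3 - 36*s^2 + 76*s - 12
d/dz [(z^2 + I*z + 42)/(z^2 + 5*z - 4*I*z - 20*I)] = (z^2*(5 - 5*I) + z*(-84 - 40*I) - 190 + 168*I)/(z^4 + z^3*(10 - 8*I) + z^2*(9 - 80*I) + z*(-160 - 200*I) - 400)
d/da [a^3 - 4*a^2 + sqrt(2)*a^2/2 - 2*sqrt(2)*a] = 3*a^2 - 8*a + sqrt(2)*a - 2*sqrt(2)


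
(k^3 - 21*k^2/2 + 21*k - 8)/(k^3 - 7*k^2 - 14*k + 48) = (k - 1/2)/(k + 3)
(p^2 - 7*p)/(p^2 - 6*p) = (p - 7)/(p - 6)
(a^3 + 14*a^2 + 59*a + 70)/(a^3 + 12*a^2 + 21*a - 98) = (a^2 + 7*a + 10)/(a^2 + 5*a - 14)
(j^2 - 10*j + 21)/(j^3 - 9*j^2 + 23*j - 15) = (j - 7)/(j^2 - 6*j + 5)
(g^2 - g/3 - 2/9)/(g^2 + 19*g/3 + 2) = (g - 2/3)/(g + 6)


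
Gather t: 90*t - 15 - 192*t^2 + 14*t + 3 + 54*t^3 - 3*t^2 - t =54*t^3 - 195*t^2 + 103*t - 12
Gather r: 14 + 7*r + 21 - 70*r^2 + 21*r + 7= -70*r^2 + 28*r + 42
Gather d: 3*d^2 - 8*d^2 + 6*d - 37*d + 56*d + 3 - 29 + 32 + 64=-5*d^2 + 25*d + 70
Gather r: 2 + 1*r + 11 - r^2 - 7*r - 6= -r^2 - 6*r + 7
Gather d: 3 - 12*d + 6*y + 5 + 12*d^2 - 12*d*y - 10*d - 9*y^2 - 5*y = 12*d^2 + d*(-12*y - 22) - 9*y^2 + y + 8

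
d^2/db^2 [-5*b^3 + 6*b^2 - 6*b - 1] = 12 - 30*b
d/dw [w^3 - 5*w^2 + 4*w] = 3*w^2 - 10*w + 4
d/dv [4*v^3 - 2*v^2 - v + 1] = 12*v^2 - 4*v - 1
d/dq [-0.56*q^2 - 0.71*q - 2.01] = -1.12*q - 0.71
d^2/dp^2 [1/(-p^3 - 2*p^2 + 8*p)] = 2*(p*(3*p + 2)*(p^2 + 2*p - 8) - (3*p^2 + 4*p - 8)^2)/(p^3*(p^2 + 2*p - 8)^3)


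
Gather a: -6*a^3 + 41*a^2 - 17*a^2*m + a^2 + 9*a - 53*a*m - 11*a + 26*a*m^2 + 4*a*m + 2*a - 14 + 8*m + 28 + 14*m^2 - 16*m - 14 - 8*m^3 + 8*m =-6*a^3 + a^2*(42 - 17*m) + a*(26*m^2 - 49*m) - 8*m^3 + 14*m^2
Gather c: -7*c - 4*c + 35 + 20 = 55 - 11*c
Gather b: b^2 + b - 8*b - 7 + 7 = b^2 - 7*b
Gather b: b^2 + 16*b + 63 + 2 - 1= b^2 + 16*b + 64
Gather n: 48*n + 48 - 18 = 48*n + 30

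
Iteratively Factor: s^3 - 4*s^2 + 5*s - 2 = (s - 2)*(s^2 - 2*s + 1) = (s - 2)*(s - 1)*(s - 1)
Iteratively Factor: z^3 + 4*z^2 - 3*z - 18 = (z + 3)*(z^2 + z - 6) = (z + 3)^2*(z - 2)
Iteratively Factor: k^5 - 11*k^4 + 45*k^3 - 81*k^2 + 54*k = (k)*(k^4 - 11*k^3 + 45*k^2 - 81*k + 54) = k*(k - 3)*(k^3 - 8*k^2 + 21*k - 18) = k*(k - 3)^2*(k^2 - 5*k + 6) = k*(k - 3)^3*(k - 2)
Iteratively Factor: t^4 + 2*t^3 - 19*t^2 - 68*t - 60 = (t + 2)*(t^3 - 19*t - 30) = (t + 2)^2*(t^2 - 2*t - 15) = (t - 5)*(t + 2)^2*(t + 3)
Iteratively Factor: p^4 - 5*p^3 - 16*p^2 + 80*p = (p)*(p^3 - 5*p^2 - 16*p + 80) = p*(p - 5)*(p^2 - 16) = p*(p - 5)*(p - 4)*(p + 4)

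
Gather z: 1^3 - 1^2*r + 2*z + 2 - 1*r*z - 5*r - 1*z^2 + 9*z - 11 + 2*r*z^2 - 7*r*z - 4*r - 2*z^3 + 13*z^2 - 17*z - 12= -10*r - 2*z^3 + z^2*(2*r + 12) + z*(-8*r - 6) - 20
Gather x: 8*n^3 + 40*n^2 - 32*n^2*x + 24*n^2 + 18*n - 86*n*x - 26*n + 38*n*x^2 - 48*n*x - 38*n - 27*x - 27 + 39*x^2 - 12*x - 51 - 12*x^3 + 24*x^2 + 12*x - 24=8*n^3 + 64*n^2 - 46*n - 12*x^3 + x^2*(38*n + 63) + x*(-32*n^2 - 134*n - 27) - 102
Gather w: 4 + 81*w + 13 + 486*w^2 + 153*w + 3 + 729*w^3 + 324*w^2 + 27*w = 729*w^3 + 810*w^2 + 261*w + 20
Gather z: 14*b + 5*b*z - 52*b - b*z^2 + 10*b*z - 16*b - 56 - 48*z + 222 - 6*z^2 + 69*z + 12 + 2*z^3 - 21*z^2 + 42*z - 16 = -54*b + 2*z^3 + z^2*(-b - 27) + z*(15*b + 63) + 162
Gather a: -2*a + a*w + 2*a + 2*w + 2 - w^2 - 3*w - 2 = a*w - w^2 - w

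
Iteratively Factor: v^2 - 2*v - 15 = (v + 3)*(v - 5)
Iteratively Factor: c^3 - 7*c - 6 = (c - 3)*(c^2 + 3*c + 2) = (c - 3)*(c + 2)*(c + 1)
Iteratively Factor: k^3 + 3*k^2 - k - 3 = (k + 1)*(k^2 + 2*k - 3) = (k - 1)*(k + 1)*(k + 3)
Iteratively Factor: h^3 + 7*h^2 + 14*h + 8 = (h + 4)*(h^2 + 3*h + 2) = (h + 1)*(h + 4)*(h + 2)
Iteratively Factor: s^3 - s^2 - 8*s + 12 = (s + 3)*(s^2 - 4*s + 4) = (s - 2)*(s + 3)*(s - 2)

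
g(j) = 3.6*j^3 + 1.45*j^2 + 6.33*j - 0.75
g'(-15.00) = 2392.83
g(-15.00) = -11919.45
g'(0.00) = 6.33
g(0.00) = -0.75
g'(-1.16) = 17.50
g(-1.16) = -11.76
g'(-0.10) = 6.15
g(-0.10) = -1.37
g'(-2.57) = 70.21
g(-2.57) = -68.55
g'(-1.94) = 41.35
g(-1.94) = -33.86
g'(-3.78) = 149.68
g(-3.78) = -198.40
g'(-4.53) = 214.82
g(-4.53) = -334.32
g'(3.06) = 116.33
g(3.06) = 135.35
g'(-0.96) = 13.50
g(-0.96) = -8.68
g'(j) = 10.8*j^2 + 2.9*j + 6.33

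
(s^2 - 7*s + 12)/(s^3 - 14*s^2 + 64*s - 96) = (s - 3)/(s^2 - 10*s + 24)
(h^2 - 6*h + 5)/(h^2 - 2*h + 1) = (h - 5)/(h - 1)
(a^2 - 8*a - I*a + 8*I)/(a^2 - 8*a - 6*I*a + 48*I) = (a - I)/(a - 6*I)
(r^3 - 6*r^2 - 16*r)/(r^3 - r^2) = (r^2 - 6*r - 16)/(r*(r - 1))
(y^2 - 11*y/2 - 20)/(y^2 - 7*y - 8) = (y + 5/2)/(y + 1)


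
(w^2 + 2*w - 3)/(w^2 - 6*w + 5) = (w + 3)/(w - 5)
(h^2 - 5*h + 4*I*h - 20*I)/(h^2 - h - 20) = (h + 4*I)/(h + 4)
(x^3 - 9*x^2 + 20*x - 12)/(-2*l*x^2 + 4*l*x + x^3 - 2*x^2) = (x^2 - 7*x + 6)/(x*(-2*l + x))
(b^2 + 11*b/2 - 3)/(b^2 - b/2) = (b + 6)/b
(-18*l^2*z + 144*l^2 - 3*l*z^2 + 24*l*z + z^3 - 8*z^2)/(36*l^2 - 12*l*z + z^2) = (3*l*z - 24*l + z^2 - 8*z)/(-6*l + z)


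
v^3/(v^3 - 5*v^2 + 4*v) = v^2/(v^2 - 5*v + 4)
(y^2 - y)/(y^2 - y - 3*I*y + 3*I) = y/(y - 3*I)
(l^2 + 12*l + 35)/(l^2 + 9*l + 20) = (l + 7)/(l + 4)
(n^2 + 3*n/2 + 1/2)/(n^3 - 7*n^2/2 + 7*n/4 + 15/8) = 4*(n + 1)/(4*n^2 - 16*n + 15)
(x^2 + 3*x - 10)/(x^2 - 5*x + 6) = (x + 5)/(x - 3)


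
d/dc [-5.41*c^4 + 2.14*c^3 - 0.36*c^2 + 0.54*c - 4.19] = -21.64*c^3 + 6.42*c^2 - 0.72*c + 0.54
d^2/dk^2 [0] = 0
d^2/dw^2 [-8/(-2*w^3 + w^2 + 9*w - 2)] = 16*((1 - 6*w)*(2*w^3 - w^2 - 9*w + 2) + (-6*w^2 + 2*w + 9)^2)/(2*w^3 - w^2 - 9*w + 2)^3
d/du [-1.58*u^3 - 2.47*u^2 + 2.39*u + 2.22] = -4.74*u^2 - 4.94*u + 2.39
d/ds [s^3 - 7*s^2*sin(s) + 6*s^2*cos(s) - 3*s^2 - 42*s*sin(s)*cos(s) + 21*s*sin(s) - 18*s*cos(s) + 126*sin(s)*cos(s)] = -6*s^2*sin(s) - 7*s^2*cos(s) + 3*s^2 + 4*s*sin(s) + 33*s*cos(s) - 42*s*cos(2*s) - 6*s + 21*sin(s) - 21*sin(2*s) - 18*cos(s) + 126*cos(2*s)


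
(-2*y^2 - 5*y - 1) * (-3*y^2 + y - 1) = 6*y^4 + 13*y^3 + 4*y + 1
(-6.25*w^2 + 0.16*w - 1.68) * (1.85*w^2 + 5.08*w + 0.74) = -11.5625*w^4 - 31.454*w^3 - 6.9202*w^2 - 8.416*w - 1.2432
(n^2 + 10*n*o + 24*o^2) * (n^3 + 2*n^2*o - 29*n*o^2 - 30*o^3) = n^5 + 12*n^4*o + 15*n^3*o^2 - 272*n^2*o^3 - 996*n*o^4 - 720*o^5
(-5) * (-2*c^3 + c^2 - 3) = 10*c^3 - 5*c^2 + 15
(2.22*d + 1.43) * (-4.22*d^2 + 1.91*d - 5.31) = -9.3684*d^3 - 1.7944*d^2 - 9.0569*d - 7.5933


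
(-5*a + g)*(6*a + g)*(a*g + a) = -30*a^3*g - 30*a^3 + a^2*g^2 + a^2*g + a*g^3 + a*g^2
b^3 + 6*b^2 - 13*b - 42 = (b - 3)*(b + 2)*(b + 7)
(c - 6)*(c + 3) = c^2 - 3*c - 18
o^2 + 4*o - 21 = (o - 3)*(o + 7)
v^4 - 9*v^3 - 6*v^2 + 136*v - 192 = (v - 8)*(v - 3)*(v - 2)*(v + 4)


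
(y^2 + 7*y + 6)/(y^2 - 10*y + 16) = (y^2 + 7*y + 6)/(y^2 - 10*y + 16)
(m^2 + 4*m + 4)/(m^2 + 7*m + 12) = (m^2 + 4*m + 4)/(m^2 + 7*m + 12)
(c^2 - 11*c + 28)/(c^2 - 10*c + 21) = (c - 4)/(c - 3)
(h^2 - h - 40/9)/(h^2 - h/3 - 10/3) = (h - 8/3)/(h - 2)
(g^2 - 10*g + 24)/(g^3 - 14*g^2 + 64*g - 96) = 1/(g - 4)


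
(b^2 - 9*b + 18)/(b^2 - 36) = (b - 3)/(b + 6)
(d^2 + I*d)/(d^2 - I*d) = (d + I)/(d - I)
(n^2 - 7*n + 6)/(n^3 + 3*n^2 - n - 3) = (n - 6)/(n^2 + 4*n + 3)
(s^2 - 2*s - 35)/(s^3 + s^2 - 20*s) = (s - 7)/(s*(s - 4))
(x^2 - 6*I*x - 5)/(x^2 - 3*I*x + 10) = (x - I)/(x + 2*I)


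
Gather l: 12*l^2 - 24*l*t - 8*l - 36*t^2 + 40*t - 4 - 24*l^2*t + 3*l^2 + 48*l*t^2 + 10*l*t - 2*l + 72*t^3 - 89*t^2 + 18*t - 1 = l^2*(15 - 24*t) + l*(48*t^2 - 14*t - 10) + 72*t^3 - 125*t^2 + 58*t - 5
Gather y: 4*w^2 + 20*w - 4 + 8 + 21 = 4*w^2 + 20*w + 25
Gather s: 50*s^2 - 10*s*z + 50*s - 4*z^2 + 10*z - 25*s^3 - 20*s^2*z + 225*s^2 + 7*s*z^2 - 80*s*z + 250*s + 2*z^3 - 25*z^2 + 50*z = -25*s^3 + s^2*(275 - 20*z) + s*(7*z^2 - 90*z + 300) + 2*z^3 - 29*z^2 + 60*z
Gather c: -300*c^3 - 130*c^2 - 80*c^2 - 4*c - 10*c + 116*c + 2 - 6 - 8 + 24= -300*c^3 - 210*c^2 + 102*c + 12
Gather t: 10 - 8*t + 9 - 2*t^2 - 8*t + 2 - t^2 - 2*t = -3*t^2 - 18*t + 21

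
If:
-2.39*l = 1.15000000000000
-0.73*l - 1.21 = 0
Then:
No Solution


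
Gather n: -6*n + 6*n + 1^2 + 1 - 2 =0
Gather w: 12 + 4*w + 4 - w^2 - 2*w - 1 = -w^2 + 2*w + 15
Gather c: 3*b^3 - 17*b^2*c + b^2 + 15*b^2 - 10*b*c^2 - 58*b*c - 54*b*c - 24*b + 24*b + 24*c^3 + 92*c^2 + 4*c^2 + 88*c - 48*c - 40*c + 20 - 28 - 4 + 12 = 3*b^3 + 16*b^2 + 24*c^3 + c^2*(96 - 10*b) + c*(-17*b^2 - 112*b)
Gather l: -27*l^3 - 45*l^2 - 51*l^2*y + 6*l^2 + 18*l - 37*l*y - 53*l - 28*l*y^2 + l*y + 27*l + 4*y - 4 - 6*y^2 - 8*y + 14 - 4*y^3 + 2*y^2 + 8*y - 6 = -27*l^3 + l^2*(-51*y - 39) + l*(-28*y^2 - 36*y - 8) - 4*y^3 - 4*y^2 + 4*y + 4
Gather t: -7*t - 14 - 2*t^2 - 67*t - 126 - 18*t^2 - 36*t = -20*t^2 - 110*t - 140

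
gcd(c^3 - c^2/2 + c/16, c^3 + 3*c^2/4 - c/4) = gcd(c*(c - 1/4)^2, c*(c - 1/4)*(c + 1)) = c^2 - c/4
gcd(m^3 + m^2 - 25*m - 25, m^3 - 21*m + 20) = m + 5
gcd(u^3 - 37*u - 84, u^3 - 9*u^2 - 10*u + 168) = u^2 - 3*u - 28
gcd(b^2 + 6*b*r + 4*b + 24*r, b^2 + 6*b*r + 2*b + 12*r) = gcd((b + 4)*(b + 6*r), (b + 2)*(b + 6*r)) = b + 6*r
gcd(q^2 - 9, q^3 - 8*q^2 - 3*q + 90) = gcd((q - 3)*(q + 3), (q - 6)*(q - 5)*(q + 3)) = q + 3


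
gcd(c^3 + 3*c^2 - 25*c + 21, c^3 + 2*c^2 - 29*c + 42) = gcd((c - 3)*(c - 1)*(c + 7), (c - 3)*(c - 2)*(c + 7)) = c^2 + 4*c - 21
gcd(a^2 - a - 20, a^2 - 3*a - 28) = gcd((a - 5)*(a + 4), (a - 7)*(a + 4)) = a + 4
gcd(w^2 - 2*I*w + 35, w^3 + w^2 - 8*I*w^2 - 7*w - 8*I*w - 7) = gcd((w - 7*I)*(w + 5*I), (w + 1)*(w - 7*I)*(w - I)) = w - 7*I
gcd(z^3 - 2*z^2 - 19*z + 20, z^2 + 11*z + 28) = z + 4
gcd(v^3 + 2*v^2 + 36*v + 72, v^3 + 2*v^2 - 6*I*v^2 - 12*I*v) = v^2 + v*(2 - 6*I) - 12*I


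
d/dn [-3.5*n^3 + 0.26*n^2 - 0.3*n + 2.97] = -10.5*n^2 + 0.52*n - 0.3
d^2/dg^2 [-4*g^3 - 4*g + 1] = -24*g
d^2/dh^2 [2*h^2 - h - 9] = 4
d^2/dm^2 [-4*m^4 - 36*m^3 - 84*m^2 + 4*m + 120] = -48*m^2 - 216*m - 168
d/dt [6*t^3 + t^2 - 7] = 2*t*(9*t + 1)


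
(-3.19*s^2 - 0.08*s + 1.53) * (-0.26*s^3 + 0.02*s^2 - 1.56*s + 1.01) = 0.8294*s^5 - 0.043*s^4 + 4.577*s^3 - 3.0665*s^2 - 2.4676*s + 1.5453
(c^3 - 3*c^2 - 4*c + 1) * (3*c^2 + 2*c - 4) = 3*c^5 - 7*c^4 - 22*c^3 + 7*c^2 + 18*c - 4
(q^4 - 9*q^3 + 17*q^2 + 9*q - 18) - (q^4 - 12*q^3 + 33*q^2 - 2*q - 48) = 3*q^3 - 16*q^2 + 11*q + 30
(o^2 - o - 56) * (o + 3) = o^3 + 2*o^2 - 59*o - 168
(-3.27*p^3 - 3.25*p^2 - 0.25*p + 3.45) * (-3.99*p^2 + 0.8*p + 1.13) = 13.0473*p^5 + 10.3515*p^4 - 5.2976*p^3 - 17.638*p^2 + 2.4775*p + 3.8985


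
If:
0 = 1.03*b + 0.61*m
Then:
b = -0.592233009708738*m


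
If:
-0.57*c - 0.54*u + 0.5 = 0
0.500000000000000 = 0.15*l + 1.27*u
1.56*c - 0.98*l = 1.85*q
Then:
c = 0.87719298245614 - 0.947368421052632*u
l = 3.33333333333333 - 8.46666666666667*u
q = 3.68618302513039*u - 1.02607871028924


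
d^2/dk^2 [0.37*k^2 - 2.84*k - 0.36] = 0.740000000000000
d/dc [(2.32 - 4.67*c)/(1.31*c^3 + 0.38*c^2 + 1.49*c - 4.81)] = (12.2354*c^3 - 7.343*c^2 - 1.7632*c + 19.0059)/(1.7161*c^6 + 0.9956*c^5 + 4.0482*c^4 - 11.4698*c^3 - 1.4355*c^2 - 14.3338*c + 23.1361)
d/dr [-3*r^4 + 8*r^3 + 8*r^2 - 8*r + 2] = -12*r^3 + 24*r^2 + 16*r - 8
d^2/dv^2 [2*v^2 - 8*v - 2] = 4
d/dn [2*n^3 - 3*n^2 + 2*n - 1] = 6*n^2 - 6*n + 2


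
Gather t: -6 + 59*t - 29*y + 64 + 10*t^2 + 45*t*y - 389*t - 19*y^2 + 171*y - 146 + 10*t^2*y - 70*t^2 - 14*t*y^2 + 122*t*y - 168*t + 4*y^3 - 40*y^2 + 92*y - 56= t^2*(10*y - 60) + t*(-14*y^2 + 167*y - 498) + 4*y^3 - 59*y^2 + 234*y - 144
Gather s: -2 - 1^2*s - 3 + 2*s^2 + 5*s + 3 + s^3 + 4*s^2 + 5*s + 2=s^3 + 6*s^2 + 9*s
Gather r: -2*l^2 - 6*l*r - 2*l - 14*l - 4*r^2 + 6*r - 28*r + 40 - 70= -2*l^2 - 16*l - 4*r^2 + r*(-6*l - 22) - 30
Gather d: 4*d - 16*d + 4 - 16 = -12*d - 12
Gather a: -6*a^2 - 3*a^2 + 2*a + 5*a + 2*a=-9*a^2 + 9*a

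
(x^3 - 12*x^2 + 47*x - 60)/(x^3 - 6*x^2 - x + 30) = (x - 4)/(x + 2)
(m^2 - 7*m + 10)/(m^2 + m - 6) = (m - 5)/(m + 3)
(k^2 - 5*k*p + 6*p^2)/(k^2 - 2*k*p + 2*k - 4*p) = (k - 3*p)/(k + 2)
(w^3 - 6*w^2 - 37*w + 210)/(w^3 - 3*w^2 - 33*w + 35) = (w^2 + w - 30)/(w^2 + 4*w - 5)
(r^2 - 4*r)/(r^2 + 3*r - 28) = r/(r + 7)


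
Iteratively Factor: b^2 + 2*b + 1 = (b + 1)*(b + 1)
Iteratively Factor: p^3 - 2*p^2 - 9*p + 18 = (p + 3)*(p^2 - 5*p + 6) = (p - 2)*(p + 3)*(p - 3)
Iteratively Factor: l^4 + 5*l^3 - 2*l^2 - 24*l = (l - 2)*(l^3 + 7*l^2 + 12*l) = (l - 2)*(l + 4)*(l^2 + 3*l) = l*(l - 2)*(l + 4)*(l + 3)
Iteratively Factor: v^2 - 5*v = (v - 5)*(v)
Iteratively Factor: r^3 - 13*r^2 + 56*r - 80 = (r - 5)*(r^2 - 8*r + 16) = (r - 5)*(r - 4)*(r - 4)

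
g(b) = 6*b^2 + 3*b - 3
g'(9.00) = 111.00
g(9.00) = 510.00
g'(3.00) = 39.00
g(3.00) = 60.00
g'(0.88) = 13.56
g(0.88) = 4.29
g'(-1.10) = -10.20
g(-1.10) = 0.96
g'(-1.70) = -17.40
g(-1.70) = 9.24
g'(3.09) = 40.08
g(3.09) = 63.56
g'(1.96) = 26.52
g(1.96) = 25.93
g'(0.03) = 3.36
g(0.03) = -2.90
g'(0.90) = 13.80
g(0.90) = 4.56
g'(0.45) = 8.40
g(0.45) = -0.44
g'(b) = 12*b + 3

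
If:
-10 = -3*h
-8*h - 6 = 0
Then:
No Solution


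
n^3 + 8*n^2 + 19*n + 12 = (n + 1)*(n + 3)*(n + 4)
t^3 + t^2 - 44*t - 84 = (t - 7)*(t + 2)*(t + 6)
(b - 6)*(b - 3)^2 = b^3 - 12*b^2 + 45*b - 54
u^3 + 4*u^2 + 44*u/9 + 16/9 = (u + 2/3)*(u + 4/3)*(u + 2)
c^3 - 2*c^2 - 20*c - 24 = (c - 6)*(c + 2)^2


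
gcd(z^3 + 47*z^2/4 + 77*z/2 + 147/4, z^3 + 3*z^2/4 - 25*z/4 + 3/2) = z + 3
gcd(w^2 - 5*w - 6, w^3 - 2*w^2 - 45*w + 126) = w - 6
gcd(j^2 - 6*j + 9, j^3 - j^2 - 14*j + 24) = j - 3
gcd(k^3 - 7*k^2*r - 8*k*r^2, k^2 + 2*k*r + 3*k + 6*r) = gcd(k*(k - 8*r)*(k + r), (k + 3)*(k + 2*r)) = 1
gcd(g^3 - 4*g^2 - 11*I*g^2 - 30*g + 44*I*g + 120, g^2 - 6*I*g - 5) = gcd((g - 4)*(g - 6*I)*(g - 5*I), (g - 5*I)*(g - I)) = g - 5*I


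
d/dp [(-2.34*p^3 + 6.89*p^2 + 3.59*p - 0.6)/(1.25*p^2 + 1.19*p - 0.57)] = (-2.925*p^4 - 5.5692*p^3 + 7.713*p^2 - 6.3546*p - 1.3323)/(1.5625*p^4 + 2.975*p^3 - 0.00889999999999991*p^2 - 1.3566*p + 0.3249)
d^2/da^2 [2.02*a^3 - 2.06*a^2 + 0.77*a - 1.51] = 12.12*a - 4.12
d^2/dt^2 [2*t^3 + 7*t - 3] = 12*t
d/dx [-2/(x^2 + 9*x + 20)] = 2*(2*x + 9)/(x^2 + 9*x + 20)^2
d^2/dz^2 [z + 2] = 0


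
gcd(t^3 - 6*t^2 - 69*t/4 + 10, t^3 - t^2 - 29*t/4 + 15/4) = t^2 + 2*t - 5/4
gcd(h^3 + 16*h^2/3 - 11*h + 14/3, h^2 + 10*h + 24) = 1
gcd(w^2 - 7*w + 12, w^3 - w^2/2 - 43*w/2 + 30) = w - 4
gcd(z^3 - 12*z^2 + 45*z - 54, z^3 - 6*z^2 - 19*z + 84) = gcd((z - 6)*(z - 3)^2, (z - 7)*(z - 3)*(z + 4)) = z - 3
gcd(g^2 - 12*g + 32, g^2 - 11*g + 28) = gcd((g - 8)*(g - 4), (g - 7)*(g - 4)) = g - 4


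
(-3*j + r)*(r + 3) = -3*j*r - 9*j + r^2 + 3*r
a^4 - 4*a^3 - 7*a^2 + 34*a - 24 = (a - 4)*(a - 2)*(a - 1)*(a + 3)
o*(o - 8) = o^2 - 8*o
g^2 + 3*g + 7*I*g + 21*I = (g + 3)*(g + 7*I)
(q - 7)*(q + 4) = q^2 - 3*q - 28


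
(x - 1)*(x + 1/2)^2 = x^3 - 3*x/4 - 1/4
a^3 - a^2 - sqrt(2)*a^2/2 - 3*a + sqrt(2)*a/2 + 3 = (a - 1)*(a - 3*sqrt(2)/2)*(a + sqrt(2))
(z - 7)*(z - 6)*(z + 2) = z^3 - 11*z^2 + 16*z + 84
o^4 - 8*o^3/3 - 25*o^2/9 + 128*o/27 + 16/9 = (o - 3)*(o - 4/3)*(o + 1/3)*(o + 4/3)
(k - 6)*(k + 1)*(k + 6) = k^3 + k^2 - 36*k - 36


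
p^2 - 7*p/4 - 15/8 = (p - 5/2)*(p + 3/4)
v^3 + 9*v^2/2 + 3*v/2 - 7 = (v - 1)*(v + 2)*(v + 7/2)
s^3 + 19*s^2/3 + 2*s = s*(s + 1/3)*(s + 6)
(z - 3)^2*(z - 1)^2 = z^4 - 8*z^3 + 22*z^2 - 24*z + 9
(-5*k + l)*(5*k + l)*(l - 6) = -25*k^2*l + 150*k^2 + l^3 - 6*l^2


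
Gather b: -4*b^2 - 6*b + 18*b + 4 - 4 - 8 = -4*b^2 + 12*b - 8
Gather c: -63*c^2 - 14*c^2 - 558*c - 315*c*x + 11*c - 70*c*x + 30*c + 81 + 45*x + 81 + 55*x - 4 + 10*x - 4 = -77*c^2 + c*(-385*x - 517) + 110*x + 154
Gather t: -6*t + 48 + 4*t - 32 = 16 - 2*t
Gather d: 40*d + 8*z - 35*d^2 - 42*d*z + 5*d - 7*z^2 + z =-35*d^2 + d*(45 - 42*z) - 7*z^2 + 9*z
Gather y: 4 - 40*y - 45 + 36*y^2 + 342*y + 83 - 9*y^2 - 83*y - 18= 27*y^2 + 219*y + 24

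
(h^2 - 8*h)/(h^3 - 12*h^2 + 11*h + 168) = h/(h^2 - 4*h - 21)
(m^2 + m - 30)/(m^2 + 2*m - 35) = (m + 6)/(m + 7)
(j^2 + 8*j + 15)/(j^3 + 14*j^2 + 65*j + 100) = (j + 3)/(j^2 + 9*j + 20)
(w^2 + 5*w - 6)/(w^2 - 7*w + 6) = (w + 6)/(w - 6)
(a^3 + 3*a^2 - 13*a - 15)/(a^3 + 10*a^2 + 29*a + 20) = (a - 3)/(a + 4)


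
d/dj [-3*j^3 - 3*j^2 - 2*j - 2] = -9*j^2 - 6*j - 2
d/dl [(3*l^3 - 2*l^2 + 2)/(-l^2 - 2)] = 3*l*(-l^3 - 6*l + 4)/(l^4 + 4*l^2 + 4)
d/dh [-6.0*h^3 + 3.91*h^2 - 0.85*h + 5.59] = -18.0*h^2 + 7.82*h - 0.85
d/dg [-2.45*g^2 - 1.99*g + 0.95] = -4.9*g - 1.99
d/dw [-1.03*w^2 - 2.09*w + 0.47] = -2.06*w - 2.09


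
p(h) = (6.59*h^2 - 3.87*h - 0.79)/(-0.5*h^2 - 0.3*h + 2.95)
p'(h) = (1.0*h + 0.3)*(6.59*h^2 - 3.87*h - 0.79)/(-0.5*h^2 - 0.3*h + 2.95)^2 + (13.18*h - 3.87)/(-0.5*h^2 - 0.3*h + 2.95)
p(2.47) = -35.48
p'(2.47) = 82.71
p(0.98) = 0.80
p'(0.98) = 4.63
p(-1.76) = 13.70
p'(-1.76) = -24.40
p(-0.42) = 0.67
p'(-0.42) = -3.17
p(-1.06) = 3.96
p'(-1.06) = -7.70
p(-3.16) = -70.56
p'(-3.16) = -142.74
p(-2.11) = 27.06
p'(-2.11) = -59.44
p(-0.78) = 2.17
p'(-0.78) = -5.27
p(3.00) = -19.15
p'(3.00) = 11.23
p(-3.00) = -107.89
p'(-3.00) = -381.38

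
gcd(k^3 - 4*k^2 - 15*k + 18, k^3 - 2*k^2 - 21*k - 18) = k^2 - 3*k - 18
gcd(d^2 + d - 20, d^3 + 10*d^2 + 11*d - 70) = d + 5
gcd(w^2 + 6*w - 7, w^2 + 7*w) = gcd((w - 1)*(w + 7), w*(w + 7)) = w + 7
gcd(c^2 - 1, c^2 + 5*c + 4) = c + 1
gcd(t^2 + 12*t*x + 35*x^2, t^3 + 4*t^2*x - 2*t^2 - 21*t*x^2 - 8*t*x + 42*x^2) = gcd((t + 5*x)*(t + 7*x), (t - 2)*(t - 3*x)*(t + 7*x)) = t + 7*x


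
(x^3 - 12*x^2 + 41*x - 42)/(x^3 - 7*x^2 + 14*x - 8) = (x^2 - 10*x + 21)/(x^2 - 5*x + 4)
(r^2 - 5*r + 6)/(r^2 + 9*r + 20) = (r^2 - 5*r + 6)/(r^2 + 9*r + 20)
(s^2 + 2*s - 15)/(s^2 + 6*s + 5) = (s - 3)/(s + 1)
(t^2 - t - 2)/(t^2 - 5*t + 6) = (t + 1)/(t - 3)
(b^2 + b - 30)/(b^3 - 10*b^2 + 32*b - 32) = (b^2 + b - 30)/(b^3 - 10*b^2 + 32*b - 32)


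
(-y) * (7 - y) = y^2 - 7*y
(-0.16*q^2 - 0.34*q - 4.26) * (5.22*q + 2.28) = -0.8352*q^3 - 2.1396*q^2 - 23.0124*q - 9.7128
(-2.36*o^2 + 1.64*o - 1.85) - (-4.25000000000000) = -2.36*o^2 + 1.64*o + 2.4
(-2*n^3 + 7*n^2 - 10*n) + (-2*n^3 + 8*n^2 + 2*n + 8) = -4*n^3 + 15*n^2 - 8*n + 8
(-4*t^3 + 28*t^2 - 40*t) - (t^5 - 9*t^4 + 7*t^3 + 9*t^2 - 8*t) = -t^5 + 9*t^4 - 11*t^3 + 19*t^2 - 32*t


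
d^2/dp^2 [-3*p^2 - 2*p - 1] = -6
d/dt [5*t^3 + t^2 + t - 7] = 15*t^2 + 2*t + 1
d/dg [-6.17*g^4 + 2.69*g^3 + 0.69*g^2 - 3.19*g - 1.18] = -24.68*g^3 + 8.07*g^2 + 1.38*g - 3.19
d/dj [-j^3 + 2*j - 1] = 2 - 3*j^2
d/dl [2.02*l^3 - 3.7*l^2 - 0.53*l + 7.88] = 6.06*l^2 - 7.4*l - 0.53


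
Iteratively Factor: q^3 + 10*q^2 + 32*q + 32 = (q + 2)*(q^2 + 8*q + 16) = (q + 2)*(q + 4)*(q + 4)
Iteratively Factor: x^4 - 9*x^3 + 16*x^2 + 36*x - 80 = (x - 4)*(x^3 - 5*x^2 - 4*x + 20) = (x - 4)*(x + 2)*(x^2 - 7*x + 10) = (x - 5)*(x - 4)*(x + 2)*(x - 2)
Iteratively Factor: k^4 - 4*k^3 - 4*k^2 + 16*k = (k + 2)*(k^3 - 6*k^2 + 8*k) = (k - 4)*(k + 2)*(k^2 - 2*k) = k*(k - 4)*(k + 2)*(k - 2)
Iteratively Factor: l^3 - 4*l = (l)*(l^2 - 4) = l*(l - 2)*(l + 2)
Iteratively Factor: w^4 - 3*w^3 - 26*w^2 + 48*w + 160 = (w + 4)*(w^3 - 7*w^2 + 2*w + 40) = (w + 2)*(w + 4)*(w^2 - 9*w + 20) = (w - 4)*(w + 2)*(w + 4)*(w - 5)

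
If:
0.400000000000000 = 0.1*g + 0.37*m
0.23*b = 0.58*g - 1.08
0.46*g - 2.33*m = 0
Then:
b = 1.13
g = 2.31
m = 0.46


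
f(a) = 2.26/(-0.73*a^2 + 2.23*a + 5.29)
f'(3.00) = 0.17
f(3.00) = 0.42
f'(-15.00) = -0.00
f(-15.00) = -0.01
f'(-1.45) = -36.10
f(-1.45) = 4.33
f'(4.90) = 6.48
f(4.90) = -1.72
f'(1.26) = -0.02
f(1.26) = 0.33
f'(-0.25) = -0.27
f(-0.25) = 0.48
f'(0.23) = -0.13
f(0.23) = 0.39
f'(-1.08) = -2.09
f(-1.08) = 1.11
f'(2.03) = 0.04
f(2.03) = 0.33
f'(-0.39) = -0.34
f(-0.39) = 0.52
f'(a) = 2.26*(1.46*a - 2.23)/(-0.73*a^2 + 2.23*a + 5.29)^2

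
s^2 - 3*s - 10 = (s - 5)*(s + 2)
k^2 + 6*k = k*(k + 6)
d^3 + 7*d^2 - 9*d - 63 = (d - 3)*(d + 3)*(d + 7)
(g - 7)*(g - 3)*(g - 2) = g^3 - 12*g^2 + 41*g - 42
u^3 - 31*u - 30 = (u - 6)*(u + 1)*(u + 5)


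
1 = 1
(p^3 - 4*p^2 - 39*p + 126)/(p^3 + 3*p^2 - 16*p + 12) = (p^2 - 10*p + 21)/(p^2 - 3*p + 2)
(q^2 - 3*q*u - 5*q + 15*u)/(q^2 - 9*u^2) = (q - 5)/(q + 3*u)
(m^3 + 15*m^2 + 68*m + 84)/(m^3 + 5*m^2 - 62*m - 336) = (m + 2)/(m - 8)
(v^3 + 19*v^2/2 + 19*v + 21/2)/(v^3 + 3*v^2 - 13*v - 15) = (2*v^2 + 17*v + 21)/(2*(v^2 + 2*v - 15))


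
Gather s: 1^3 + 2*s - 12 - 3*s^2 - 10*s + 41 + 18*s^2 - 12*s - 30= 15*s^2 - 20*s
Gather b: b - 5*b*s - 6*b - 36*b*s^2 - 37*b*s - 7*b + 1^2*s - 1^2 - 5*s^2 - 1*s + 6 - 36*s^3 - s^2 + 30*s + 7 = b*(-36*s^2 - 42*s - 12) - 36*s^3 - 6*s^2 + 30*s + 12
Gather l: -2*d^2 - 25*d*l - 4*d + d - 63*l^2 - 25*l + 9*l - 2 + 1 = -2*d^2 - 3*d - 63*l^2 + l*(-25*d - 16) - 1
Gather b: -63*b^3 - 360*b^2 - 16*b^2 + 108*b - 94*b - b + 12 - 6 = -63*b^3 - 376*b^2 + 13*b + 6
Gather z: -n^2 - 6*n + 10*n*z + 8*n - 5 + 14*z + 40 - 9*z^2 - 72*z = -n^2 + 2*n - 9*z^2 + z*(10*n - 58) + 35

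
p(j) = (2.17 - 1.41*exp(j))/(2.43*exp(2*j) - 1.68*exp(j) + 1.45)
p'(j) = (2.17 - 1.41*exp(j))*(-4.86*exp(2*j) + 1.68*exp(j))/(2.43*exp(2*j) - 1.68*exp(j) + 1.45)^2 - 1.41*exp(j)/(2.43*exp(2*j) - 1.68*exp(j) + 1.45) = (3.4263*exp(2*j) - 10.5462*exp(j) + 1.6011)*exp(j)/(5.9049*exp(4*j) - 8.1648*exp(3*j) + 9.8694*exp(2*j) - 4.872*exp(j) + 2.1025)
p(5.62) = -0.00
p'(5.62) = 0.00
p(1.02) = -0.11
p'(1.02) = -0.01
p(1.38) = -0.10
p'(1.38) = 0.05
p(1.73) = -0.08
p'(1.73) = 0.06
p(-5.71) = 1.50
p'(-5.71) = 0.00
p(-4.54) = 1.50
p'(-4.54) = 0.01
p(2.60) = -0.04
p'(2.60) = 0.04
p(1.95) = -0.07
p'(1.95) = 0.06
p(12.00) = 0.00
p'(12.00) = 0.00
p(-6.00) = 1.50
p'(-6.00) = 0.00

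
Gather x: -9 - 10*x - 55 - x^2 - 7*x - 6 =-x^2 - 17*x - 70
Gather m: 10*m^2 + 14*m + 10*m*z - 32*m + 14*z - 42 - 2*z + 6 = 10*m^2 + m*(10*z - 18) + 12*z - 36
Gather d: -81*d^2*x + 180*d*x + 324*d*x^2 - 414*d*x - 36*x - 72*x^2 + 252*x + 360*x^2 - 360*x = -81*d^2*x + d*(324*x^2 - 234*x) + 288*x^2 - 144*x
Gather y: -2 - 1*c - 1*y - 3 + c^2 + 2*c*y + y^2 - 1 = c^2 - c + y^2 + y*(2*c - 1) - 6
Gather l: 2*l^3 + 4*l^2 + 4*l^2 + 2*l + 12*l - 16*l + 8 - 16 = 2*l^3 + 8*l^2 - 2*l - 8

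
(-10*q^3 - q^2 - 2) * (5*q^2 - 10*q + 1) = -50*q^5 + 95*q^4 - 11*q^2 + 20*q - 2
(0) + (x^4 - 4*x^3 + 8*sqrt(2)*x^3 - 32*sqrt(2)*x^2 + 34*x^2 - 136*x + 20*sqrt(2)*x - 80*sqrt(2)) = x^4 - 4*x^3 + 8*sqrt(2)*x^3 - 32*sqrt(2)*x^2 + 34*x^2 - 136*x + 20*sqrt(2)*x - 80*sqrt(2)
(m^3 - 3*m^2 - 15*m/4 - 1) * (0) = 0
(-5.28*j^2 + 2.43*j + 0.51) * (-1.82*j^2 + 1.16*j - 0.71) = 9.6096*j^4 - 10.5474*j^3 + 5.6394*j^2 - 1.1337*j - 0.3621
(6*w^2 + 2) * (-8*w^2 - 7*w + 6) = -48*w^4 - 42*w^3 + 20*w^2 - 14*w + 12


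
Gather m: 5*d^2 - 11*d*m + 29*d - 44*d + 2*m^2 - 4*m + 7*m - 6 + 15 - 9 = 5*d^2 - 15*d + 2*m^2 + m*(3 - 11*d)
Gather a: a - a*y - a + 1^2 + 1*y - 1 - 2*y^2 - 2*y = -a*y - 2*y^2 - y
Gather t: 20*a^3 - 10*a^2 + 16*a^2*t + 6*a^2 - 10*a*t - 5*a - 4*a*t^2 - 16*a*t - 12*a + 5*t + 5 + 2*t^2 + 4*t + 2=20*a^3 - 4*a^2 - 17*a + t^2*(2 - 4*a) + t*(16*a^2 - 26*a + 9) + 7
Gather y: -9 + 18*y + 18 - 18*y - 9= 0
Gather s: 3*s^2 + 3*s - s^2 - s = 2*s^2 + 2*s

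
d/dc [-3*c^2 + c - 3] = 1 - 6*c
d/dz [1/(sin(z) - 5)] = -cos(z)/(sin(z) - 5)^2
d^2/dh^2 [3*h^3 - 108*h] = 18*h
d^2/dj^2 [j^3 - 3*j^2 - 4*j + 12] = 6*j - 6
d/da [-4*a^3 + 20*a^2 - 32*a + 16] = -12*a^2 + 40*a - 32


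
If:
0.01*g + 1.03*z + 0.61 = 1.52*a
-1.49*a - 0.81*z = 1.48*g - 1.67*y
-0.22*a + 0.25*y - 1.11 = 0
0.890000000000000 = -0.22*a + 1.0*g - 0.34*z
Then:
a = 3.03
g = 2.86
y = 7.10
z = 3.85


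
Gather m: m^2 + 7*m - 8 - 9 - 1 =m^2 + 7*m - 18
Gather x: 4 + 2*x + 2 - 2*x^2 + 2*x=-2*x^2 + 4*x + 6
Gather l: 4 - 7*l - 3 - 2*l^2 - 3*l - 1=-2*l^2 - 10*l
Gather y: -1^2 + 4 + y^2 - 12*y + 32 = y^2 - 12*y + 35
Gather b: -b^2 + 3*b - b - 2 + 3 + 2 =-b^2 + 2*b + 3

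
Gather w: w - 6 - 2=w - 8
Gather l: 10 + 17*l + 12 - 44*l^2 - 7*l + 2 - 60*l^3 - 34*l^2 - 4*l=-60*l^3 - 78*l^2 + 6*l + 24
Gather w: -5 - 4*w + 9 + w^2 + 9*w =w^2 + 5*w + 4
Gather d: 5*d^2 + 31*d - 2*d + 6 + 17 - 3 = 5*d^2 + 29*d + 20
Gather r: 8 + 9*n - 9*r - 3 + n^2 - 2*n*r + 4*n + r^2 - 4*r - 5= n^2 + 13*n + r^2 + r*(-2*n - 13)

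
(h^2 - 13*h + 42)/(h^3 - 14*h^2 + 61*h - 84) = (h - 6)/(h^2 - 7*h + 12)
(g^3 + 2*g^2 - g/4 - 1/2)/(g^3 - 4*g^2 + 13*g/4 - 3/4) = (2*g^2 + 5*g + 2)/(2*g^2 - 7*g + 3)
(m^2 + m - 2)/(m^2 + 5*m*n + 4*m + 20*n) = (m^2 + m - 2)/(m^2 + 5*m*n + 4*m + 20*n)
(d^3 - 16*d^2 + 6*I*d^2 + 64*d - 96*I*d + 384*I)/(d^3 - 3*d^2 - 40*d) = (d^2 + 2*d*(-4 + 3*I) - 48*I)/(d*(d + 5))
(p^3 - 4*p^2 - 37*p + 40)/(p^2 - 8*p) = p + 4 - 5/p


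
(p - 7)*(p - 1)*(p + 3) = p^3 - 5*p^2 - 17*p + 21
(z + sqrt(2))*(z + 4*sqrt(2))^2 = z^3 + 9*sqrt(2)*z^2 + 48*z + 32*sqrt(2)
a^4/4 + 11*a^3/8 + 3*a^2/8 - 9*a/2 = a*(a/4 + 1)*(a - 3/2)*(a + 3)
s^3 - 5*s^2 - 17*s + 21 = (s - 7)*(s - 1)*(s + 3)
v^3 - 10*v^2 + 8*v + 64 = (v - 8)*(v - 4)*(v + 2)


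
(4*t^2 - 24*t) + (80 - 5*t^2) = -t^2 - 24*t + 80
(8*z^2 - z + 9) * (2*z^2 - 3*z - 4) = 16*z^4 - 26*z^3 - 11*z^2 - 23*z - 36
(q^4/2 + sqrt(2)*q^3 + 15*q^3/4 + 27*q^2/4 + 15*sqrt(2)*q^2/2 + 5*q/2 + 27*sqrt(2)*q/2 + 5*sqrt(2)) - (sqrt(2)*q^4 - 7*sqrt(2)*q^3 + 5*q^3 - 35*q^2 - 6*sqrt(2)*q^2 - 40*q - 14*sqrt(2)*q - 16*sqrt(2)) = -sqrt(2)*q^4 + q^4/2 - 5*q^3/4 + 8*sqrt(2)*q^3 + 27*sqrt(2)*q^2/2 + 167*q^2/4 + 55*sqrt(2)*q/2 + 85*q/2 + 21*sqrt(2)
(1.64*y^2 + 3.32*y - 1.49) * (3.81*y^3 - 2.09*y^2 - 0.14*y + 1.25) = 6.2484*y^5 + 9.2216*y^4 - 12.8453*y^3 + 4.6993*y^2 + 4.3586*y - 1.8625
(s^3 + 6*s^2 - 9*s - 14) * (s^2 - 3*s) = s^5 + 3*s^4 - 27*s^3 + 13*s^2 + 42*s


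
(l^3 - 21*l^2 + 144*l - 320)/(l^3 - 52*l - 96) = (l^2 - 13*l + 40)/(l^2 + 8*l + 12)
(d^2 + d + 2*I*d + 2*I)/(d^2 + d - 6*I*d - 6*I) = (d + 2*I)/(d - 6*I)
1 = 1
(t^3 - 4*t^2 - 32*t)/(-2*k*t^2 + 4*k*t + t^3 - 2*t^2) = (-t^2 + 4*t + 32)/(2*k*t - 4*k - t^2 + 2*t)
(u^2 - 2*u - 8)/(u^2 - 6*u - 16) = (u - 4)/(u - 8)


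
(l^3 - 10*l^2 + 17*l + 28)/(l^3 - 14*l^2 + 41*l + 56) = (l - 4)/(l - 8)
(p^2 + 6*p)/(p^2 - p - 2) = p*(p + 6)/(p^2 - p - 2)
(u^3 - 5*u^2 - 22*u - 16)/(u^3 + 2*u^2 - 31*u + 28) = (u^3 - 5*u^2 - 22*u - 16)/(u^3 + 2*u^2 - 31*u + 28)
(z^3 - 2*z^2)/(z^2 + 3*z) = z*(z - 2)/(z + 3)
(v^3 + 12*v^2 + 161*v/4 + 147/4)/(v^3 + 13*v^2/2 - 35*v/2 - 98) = (v + 3/2)/(v - 4)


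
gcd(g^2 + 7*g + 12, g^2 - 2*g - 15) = g + 3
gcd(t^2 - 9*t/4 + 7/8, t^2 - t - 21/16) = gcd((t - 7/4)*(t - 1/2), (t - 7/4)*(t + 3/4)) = t - 7/4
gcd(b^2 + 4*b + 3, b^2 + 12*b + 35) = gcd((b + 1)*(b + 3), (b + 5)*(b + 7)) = 1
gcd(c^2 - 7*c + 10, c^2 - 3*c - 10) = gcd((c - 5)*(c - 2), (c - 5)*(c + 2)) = c - 5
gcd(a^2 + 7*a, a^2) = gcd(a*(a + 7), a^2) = a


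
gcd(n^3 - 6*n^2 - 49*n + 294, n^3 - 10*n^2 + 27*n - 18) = n - 6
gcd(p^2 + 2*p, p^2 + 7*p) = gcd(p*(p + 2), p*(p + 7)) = p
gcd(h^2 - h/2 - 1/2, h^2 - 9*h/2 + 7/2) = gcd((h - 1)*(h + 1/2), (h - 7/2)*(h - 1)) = h - 1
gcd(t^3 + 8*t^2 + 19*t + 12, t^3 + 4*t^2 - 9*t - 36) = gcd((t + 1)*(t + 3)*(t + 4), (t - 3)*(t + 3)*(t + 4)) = t^2 + 7*t + 12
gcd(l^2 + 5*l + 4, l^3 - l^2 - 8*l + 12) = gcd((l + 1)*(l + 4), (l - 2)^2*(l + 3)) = 1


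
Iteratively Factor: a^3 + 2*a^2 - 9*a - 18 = (a - 3)*(a^2 + 5*a + 6) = (a - 3)*(a + 3)*(a + 2)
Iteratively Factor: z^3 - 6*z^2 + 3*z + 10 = (z - 2)*(z^2 - 4*z - 5) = (z - 2)*(z + 1)*(z - 5)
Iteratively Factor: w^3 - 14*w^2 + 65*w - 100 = (w - 4)*(w^2 - 10*w + 25) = (w - 5)*(w - 4)*(w - 5)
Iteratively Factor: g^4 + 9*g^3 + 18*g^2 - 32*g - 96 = (g + 3)*(g^3 + 6*g^2 - 32) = (g - 2)*(g + 3)*(g^2 + 8*g + 16) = (g - 2)*(g + 3)*(g + 4)*(g + 4)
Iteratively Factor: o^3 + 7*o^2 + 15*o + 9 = (o + 1)*(o^2 + 6*o + 9) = (o + 1)*(o + 3)*(o + 3)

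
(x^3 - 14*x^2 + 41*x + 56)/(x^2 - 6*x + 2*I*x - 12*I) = (x^3 - 14*x^2 + 41*x + 56)/(x^2 + 2*x*(-3 + I) - 12*I)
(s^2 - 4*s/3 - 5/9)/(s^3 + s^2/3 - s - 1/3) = (s - 5/3)/(s^2 - 1)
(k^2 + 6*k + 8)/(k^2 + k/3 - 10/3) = 3*(k + 4)/(3*k - 5)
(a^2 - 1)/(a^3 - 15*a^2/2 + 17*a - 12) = 2*(a^2 - 1)/(2*a^3 - 15*a^2 + 34*a - 24)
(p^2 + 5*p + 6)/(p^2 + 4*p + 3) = (p + 2)/(p + 1)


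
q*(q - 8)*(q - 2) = q^3 - 10*q^2 + 16*q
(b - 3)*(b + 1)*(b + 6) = b^3 + 4*b^2 - 15*b - 18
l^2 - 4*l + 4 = (l - 2)^2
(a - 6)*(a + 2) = a^2 - 4*a - 12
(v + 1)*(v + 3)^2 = v^3 + 7*v^2 + 15*v + 9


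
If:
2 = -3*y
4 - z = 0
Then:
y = -2/3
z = 4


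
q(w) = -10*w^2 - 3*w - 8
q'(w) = -20*w - 3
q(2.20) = -63.00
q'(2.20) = -47.00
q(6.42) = -439.42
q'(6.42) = -131.40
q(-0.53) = -9.22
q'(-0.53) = 7.60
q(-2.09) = -45.41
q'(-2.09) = 38.80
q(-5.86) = -333.82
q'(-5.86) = 114.20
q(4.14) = -191.82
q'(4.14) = -85.80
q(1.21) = -26.27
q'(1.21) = -27.20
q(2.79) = -94.21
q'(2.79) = -58.80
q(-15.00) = -2213.00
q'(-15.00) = 297.00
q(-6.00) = -350.00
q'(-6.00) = 117.00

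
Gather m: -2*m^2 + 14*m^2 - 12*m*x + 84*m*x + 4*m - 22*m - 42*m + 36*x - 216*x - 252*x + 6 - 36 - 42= 12*m^2 + m*(72*x - 60) - 432*x - 72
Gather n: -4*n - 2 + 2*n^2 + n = 2*n^2 - 3*n - 2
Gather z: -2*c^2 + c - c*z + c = -2*c^2 - c*z + 2*c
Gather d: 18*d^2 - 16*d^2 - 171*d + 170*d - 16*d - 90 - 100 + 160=2*d^2 - 17*d - 30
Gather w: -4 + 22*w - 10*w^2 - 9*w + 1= -10*w^2 + 13*w - 3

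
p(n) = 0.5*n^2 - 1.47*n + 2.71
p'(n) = 1.0*n - 1.47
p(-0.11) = 2.88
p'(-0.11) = -1.58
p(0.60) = 2.01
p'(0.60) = -0.87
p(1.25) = 1.65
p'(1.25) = -0.22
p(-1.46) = 5.92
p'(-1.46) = -2.93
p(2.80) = 2.51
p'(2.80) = 1.33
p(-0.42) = 3.42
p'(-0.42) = -1.89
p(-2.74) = 10.49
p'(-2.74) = -4.21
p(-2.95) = 11.40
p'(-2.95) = -4.42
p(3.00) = 2.80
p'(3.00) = 1.53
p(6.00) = 11.89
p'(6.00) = 4.53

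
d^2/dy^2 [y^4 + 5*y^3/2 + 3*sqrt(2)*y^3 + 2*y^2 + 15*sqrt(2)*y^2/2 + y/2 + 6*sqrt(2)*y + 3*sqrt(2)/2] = 12*y^2 + 15*y + 18*sqrt(2)*y + 4 + 15*sqrt(2)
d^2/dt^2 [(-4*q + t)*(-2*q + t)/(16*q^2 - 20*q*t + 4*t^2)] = q/(2*(q^3 - 3*q^2*t + 3*q*t^2 - t^3))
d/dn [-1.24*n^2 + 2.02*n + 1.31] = 2.02 - 2.48*n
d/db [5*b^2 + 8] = 10*b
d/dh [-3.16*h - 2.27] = -3.16000000000000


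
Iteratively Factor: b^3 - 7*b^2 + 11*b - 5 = (b - 1)*(b^2 - 6*b + 5) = (b - 5)*(b - 1)*(b - 1)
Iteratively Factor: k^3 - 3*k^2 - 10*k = (k)*(k^2 - 3*k - 10) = k*(k + 2)*(k - 5)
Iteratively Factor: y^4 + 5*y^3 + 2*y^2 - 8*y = (y)*(y^3 + 5*y^2 + 2*y - 8) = y*(y - 1)*(y^2 + 6*y + 8) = y*(y - 1)*(y + 4)*(y + 2)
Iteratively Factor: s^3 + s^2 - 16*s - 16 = (s - 4)*(s^2 + 5*s + 4) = (s - 4)*(s + 1)*(s + 4)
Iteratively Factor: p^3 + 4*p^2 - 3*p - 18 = (p - 2)*(p^2 + 6*p + 9) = (p - 2)*(p + 3)*(p + 3)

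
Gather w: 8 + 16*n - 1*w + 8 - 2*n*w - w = 16*n + w*(-2*n - 2) + 16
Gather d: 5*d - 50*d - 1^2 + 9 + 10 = 18 - 45*d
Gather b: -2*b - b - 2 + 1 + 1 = -3*b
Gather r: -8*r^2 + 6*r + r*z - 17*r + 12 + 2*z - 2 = -8*r^2 + r*(z - 11) + 2*z + 10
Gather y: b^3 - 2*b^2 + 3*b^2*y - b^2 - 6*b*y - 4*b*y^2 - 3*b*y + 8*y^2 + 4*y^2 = b^3 - 3*b^2 + y^2*(12 - 4*b) + y*(3*b^2 - 9*b)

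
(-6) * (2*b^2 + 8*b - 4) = -12*b^2 - 48*b + 24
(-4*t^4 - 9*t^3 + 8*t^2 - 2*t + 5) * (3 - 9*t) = 36*t^5 + 69*t^4 - 99*t^3 + 42*t^2 - 51*t + 15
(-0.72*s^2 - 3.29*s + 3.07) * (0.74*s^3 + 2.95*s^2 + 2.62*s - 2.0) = -0.5328*s^5 - 4.5586*s^4 - 9.3201*s^3 + 1.8767*s^2 + 14.6234*s - 6.14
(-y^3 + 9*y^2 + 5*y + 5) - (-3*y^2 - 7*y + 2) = -y^3 + 12*y^2 + 12*y + 3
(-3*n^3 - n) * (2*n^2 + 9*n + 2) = -6*n^5 - 27*n^4 - 8*n^3 - 9*n^2 - 2*n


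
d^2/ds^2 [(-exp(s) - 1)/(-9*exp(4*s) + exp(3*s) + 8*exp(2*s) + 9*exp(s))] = (729*exp(7*s) + 1197*exp(6*s) - 347*exp(5*s) - 102*exp(4*s) + 197*exp(3*s) + 202*exp(2*s) + 216*exp(s) + 81)*exp(-s)/(729*exp(9*s) - 243*exp(8*s) - 1917*exp(7*s) - 1756*exp(6*s) + 2190*exp(5*s) + 3669*exp(4*s) + 1243*exp(3*s) - 1971*exp(2*s) - 1944*exp(s) - 729)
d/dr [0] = 0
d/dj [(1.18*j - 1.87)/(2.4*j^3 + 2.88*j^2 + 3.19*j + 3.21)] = (-5.664*j^3 + 10.0656*j^2 + 10.7712*j + 9.7531)/(5.76*j^6 + 13.824*j^5 + 23.6064*j^4 + 33.7824*j^3 + 28.6657*j^2 + 20.4798*j + 10.3041)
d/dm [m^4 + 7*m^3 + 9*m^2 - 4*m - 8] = 4*m^3 + 21*m^2 + 18*m - 4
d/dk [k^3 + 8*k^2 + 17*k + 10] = 3*k^2 + 16*k + 17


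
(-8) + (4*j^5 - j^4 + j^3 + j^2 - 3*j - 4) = 4*j^5 - j^4 + j^3 + j^2 - 3*j - 12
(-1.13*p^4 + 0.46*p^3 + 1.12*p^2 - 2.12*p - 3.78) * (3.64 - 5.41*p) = 6.1133*p^5 - 6.6018*p^4 - 4.3848*p^3 + 15.546*p^2 + 12.733*p - 13.7592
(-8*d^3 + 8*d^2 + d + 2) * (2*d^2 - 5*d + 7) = -16*d^5 + 56*d^4 - 94*d^3 + 55*d^2 - 3*d + 14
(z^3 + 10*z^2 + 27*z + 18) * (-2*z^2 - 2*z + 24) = -2*z^5 - 22*z^4 - 50*z^3 + 150*z^2 + 612*z + 432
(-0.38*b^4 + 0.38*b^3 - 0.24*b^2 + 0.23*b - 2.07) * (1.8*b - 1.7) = -0.684*b^5 + 1.33*b^4 - 1.078*b^3 + 0.822*b^2 - 4.117*b + 3.519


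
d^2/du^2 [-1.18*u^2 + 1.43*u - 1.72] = -2.36000000000000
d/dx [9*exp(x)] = 9*exp(x)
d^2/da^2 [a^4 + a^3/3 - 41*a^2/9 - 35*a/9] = 12*a^2 + 2*a - 82/9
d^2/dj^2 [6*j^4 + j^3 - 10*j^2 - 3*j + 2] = 72*j^2 + 6*j - 20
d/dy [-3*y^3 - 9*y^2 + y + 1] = -9*y^2 - 18*y + 1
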